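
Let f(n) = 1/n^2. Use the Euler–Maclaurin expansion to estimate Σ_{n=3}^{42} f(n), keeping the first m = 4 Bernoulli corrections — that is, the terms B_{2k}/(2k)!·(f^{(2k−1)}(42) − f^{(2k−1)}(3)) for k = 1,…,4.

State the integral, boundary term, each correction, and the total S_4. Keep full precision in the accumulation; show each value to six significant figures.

The integral term ∫_3^42 1/x^2 dx = 0.309524.
Boundary: ½(f(3) + f(42)) = ½(0.111111 + 0.000566893) = 0.0558390.
So far: 0.365363.
Correction k=1: B_{2}/2! · (f^{(1)}(42) − f^{(1)}(3)) = 1/12 · (-2.69949e-05 − (-0.0740741)) = 0.00617059.
Running total after k=1: 0.371533.
Correction k=2: B_{4}/4! · (f^{(3)}(42) − f^{(3)}(3)) = −1/720 · (-1.83639e-07 − (-0.0987654)) = -0.000137174.
Running total after k=2: 0.371396.
Correction k=3: B_{6}/6! · (f^{(5)}(42) − f^{(5)}(3)) = 1/30240 · (-3.12311e-09 − (-0.329218)) = 1.08868e-05.
Running total after k=3: 0.371407.
Correction k=4: B_{8}/8! · (f^{(7)}(42) − f^{(7)}(3)) = −1/1209600 · (-9.91464e-11 − (-2.04847)) = -1.69351e-06.

S_4 ≈ 0.371405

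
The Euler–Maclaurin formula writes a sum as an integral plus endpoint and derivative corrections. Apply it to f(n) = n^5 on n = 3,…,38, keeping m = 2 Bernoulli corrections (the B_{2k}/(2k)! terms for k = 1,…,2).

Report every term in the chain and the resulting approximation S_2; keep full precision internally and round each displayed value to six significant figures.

S_2 ≈ 5.42309e+08

The integral term ∫_3^38 x^5 dx = 5.01823e+08.
½[f(3) + f(38)] = ½[243.000 + 7.92352e+07] = 3.96177e+07.
Integral + boundary = 5.41440e+08.
k=1: B_{2}/(2)! × [f^{(1)}(38) − f^{(1)}(3)] = 1/12 × (1.04257e+07 − 405.000) = 868773.
Running total after k=1: 5.42309e+08.
k=2: B_{4}/(4)! × [f^{(3)}(38) − f^{(3)}(3)] = −1/720 × (86640.0 − 540.000) = -119.583.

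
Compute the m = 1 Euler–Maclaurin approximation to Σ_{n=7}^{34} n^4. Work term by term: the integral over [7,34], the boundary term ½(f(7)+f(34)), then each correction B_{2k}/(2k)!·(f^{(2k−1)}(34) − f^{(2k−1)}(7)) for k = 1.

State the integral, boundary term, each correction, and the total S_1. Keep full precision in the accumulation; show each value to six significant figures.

S_1 ≈ 9.76608e+06

Integral: ∫_7^34 x^4 dx = 9.08372e+06.
Endpoint term: (f(7) + f(34))/2 = (2401.00 + 1.33634e+06)/2 = 669368.
So far: 9.75309e+06.
Correction k=1: B_{2}/2! · (f^{(1)}(34) − f^{(1)}(7)) = 1/12 · (157216 − 1372.00) = 12987.0.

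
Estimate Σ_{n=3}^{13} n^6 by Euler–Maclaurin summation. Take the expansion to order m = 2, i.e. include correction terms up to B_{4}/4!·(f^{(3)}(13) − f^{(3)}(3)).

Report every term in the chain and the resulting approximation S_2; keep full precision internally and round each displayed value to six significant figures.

S_2 ≈ 1.15627e+07

Integral: ∫_3^13 x^6 dx = 8.96376e+06.
Endpoint term: (f(3) + f(13))/2 = (729.000 + 4.82681e+06)/2 = 2.41377e+06.
So far: 1.13775e+07.
Correction k=1: B_{2}/2! · (f^{(1)}(13) − f^{(1)}(3)) = 1/12 · (2.22776e+06 − 1458.00) = 185525.
Partial sum through k=1: 1.15631e+07.
Correction k=2: B_{4}/4! · (f^{(3)}(13) − f^{(3)}(3)) = −1/720 · (263640 − 3240.00) = -361.667.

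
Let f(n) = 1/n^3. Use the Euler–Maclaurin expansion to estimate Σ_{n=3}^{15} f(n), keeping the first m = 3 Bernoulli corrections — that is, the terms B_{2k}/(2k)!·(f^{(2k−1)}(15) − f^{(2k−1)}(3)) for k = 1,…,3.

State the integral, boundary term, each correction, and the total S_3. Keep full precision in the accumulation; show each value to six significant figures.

∫_3^15 1/x^3 dx evaluates to 0.0533333.
Boundary: ½(f(3) + f(15)) = ½(0.0370370 + 0.000296296) = 0.0186667.
Running total after boundary: 0.0720000.
Order-1 term: 1/12 · (-5.92593e-05 − (-0.0370370)) = 0.00308148.
Running total after k=1: 0.0750815.
Order-2 term: −1/720 · (-5.26749e-06 − (-0.0823045)) = -0.000114305.
Running total after k=2: 0.0749672.
Order-3 term: 1/30240 · (-9.83265e-07 − (-0.384088)) = 1.27013e-05.

S_3 ≈ 0.0749799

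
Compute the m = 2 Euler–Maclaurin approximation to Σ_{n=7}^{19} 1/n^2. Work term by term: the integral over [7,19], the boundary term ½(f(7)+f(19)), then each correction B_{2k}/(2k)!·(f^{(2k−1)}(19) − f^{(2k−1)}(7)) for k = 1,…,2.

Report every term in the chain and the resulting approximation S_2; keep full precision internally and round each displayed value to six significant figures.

S_2 ≈ 0.102274

Integral: ∫_7^19 1/x^2 dx = 0.0902256.
Endpoint term: (f(7) + f(19))/2 = (0.0204082 + 0.00277008)/2 = 0.0115891.
So far: 0.101815.
k=1: B_{2}/(2)! × [f^{(1)}(19) − f^{(1)}(7)] = 1/12 × (-0.000291588 − (-0.00583090)) = 0.000461610.
Partial sum through k=1: 0.102276.
k=2: B_{4}/(4)! × [f^{(3)}(19) − f^{(3)}(7)] = −1/720 × (-9.69267e-06 − (-0.00142798)) = -1.96984e-06.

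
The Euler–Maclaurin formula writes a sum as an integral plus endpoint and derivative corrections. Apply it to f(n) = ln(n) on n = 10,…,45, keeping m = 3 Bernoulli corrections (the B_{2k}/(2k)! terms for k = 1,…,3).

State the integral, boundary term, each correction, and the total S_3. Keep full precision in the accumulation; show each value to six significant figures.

The integral term ∫_10^45 ln(x) dx = 113.274.
Boundary: ½(f(10) + f(45)) = ½(2.30259 + 3.80666) = 3.05462.
Running total after boundary: 116.329.
Correction k=1: B_{2}/2! · (f^{(1)}(45) − f^{(1)}(10)) = 1/12 · (0.0222222 − 0.100000) = -0.00648148.
After k=1: 116.322.
Correction k=2: B_{4}/4! · (f^{(3)}(45) − f^{(3)}(10)) = −1/720 · (2.19479e-05 − 0.00200000) = 2.74729e-06.
After k=2: 116.322.
Correction k=3: B_{6}/6! · (f^{(5)}(45) − f^{(5)}(10)) = 1/30240 · (1.30061e-07 − 0.000240000) = -7.93221e-09.

S_3 ≈ 116.322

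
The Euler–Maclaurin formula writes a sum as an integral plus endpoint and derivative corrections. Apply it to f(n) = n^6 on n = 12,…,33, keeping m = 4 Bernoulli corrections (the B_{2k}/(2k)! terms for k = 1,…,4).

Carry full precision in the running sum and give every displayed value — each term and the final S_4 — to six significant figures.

∫_12^33 x^6 dx evaluates to 6.08323e+09.
Boundary: ½(f(12) + f(33)) = ½(2.98598e+06 + 1.29147e+09) = 6.47227e+08.
Integral + boundary = 6.73046e+09.
k=1: B_{2}/(2)! × [f^{(1)}(33) − f^{(1)}(12)] = 1/12 × (2.34812e+08 − 1.49299e+06) = 1.94433e+07.
Partial sum through k=1: 6.74990e+09.
k=2: B_{4}/(4)! × [f^{(3)}(33) − f^{(3)}(12)] = −1/720 × (4.31244e+06 − 207360) = -5701.50.
Partial sum through k=2: 6.74989e+09.
k=3: B_{6}/(6)! × [f^{(5)}(33) − f^{(5)}(12)] = 1/30240 × (23760.0 − 8640.00) = 0.500000.
Partial sum through k=3: 6.74989e+09.
k=4: B_{8}/(8)! × [f^{(7)}(33) − f^{(7)}(12)] = −1/1209600 × (0.00000 − 0.00000) = 0.00000.

S_4 ≈ 6.74989e+09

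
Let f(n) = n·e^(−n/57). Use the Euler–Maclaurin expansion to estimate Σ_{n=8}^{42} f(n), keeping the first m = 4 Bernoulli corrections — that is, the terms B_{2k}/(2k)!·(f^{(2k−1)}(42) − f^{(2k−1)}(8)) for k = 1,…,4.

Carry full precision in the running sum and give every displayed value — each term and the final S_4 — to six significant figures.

The integral term ∫_8^42 x·e^(−x/57) dx = 518.973.
Endpoint term: (f(8) + f(42))/2 = (6.95243 + 20.1022)/2 = 13.5273.
Integral + boundary = 532.500.
Correction k=1: B_{2}/2! · (f^{(1)}(42) − f^{(1)}(8)) = 1/12 · (0.125953 − 0.747081) = -0.0517606.
Partial sum through k=1: 532.448.
Correction k=2: B_{4}/4! · (f^{(3)}(42) − f^{(3)}(8)) = −1/720 · (0.000333395 − 0.000764908) = 5.99325e-07.
Partial sum through k=2: 532.448.
Correction k=3: B_{6}/6! · (f^{(5)}(42) − f^{(5)}(8)) = 1/30240 · (1.93297e-07 − 4.00085e-07) = -6.83821e-12.
Partial sum through k=3: 532.448.
Correction k=4: B_{8}/8! · (f^{(7)}(42) − f^{(7)}(8)) = −1/1209600 · (8.74053e-11 − 1.73820e-10) = 7.14405e-17.

S_4 ≈ 532.448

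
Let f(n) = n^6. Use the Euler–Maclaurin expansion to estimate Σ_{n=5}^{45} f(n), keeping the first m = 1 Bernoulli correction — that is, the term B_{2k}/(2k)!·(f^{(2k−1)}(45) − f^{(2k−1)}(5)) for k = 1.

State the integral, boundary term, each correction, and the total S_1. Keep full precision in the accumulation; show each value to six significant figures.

The integral term ∫_5^45 x^6 dx = 5.33813e+10.
½[f(5) + f(45)] = ½[15625.0 + 8.30377e+09] = 4.15189e+09.
Integral + boundary = 5.75332e+10.
Order-1 term: 1/12 · (1.10717e+09 − 18750.0) = 9.22625e+07.

S_1 ≈ 5.76255e+10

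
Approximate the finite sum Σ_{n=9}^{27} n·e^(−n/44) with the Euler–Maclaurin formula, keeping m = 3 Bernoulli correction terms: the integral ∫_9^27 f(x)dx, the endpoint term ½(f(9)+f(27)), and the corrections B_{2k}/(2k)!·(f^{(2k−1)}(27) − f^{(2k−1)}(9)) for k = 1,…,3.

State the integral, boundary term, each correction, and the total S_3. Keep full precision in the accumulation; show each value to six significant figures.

Integral: ∫_9^27 x·e^(−x/44) dx = 209.354.
½[f(9) + f(27)] = ½[7.33516 + 14.6172] = 10.9762.
So far: 220.331.
Order-1 term: 1/12 · (0.209169 − 0.648310) = -0.0365950.
After k=1: 220.294.
Order-2 term: −1/720 · (0.000667317 − 0.00117683) = 7.07658e-07.
After k=2: 220.294.
Order-3 term: 1/30240 · (6.33571e-07 − 1.04276e-06) = -1.35315e-11.

S_3 ≈ 220.294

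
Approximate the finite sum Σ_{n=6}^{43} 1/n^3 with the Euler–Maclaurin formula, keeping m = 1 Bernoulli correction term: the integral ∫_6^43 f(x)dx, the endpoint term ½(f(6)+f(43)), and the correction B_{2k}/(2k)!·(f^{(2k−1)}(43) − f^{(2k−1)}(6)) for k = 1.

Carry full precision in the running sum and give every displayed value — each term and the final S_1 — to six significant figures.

∫_6^43 1/x^3 dx evaluates to 0.0136185.
Endpoint term: (f(6) + f(43))/2 = (0.00462963 + 1.25775e-05)/2 = 0.00232110.
Integral + boundary = 0.0159396.
k=1: B_{2}/(2)! × [f^{(1)}(43) − f^{(1)}(6)] = 1/12 × (-8.77501e-07 − (-0.00231481)) = 0.000192828.

S_1 ≈ 0.0161324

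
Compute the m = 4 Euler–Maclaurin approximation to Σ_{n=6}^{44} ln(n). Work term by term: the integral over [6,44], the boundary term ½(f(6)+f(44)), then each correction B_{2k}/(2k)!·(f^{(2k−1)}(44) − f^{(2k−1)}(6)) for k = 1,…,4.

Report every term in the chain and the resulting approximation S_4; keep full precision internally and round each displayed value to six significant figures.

S_4 ≈ 120.530

∫_6^44 ln(x) dx evaluates to 117.754.
½[f(6) + f(44)] = ½[1.79176 + 3.78419] = 2.78797.
Running total after boundary: 120.542.
Order-1 term: 1/12 · (0.0227273 − 0.166667) = -0.0119949.
Partial sum through k=1: 120.530.
Order-2 term: −1/720 · (2.34786e-05 − 0.00925926) = 1.28275e-05.
Partial sum through k=2: 120.530.
Order-3 term: 1/30240 · (1.45528e-07 − 0.00308642) = -1.02059e-07.
Partial sum through k=3: 120.530.
Order-4 term: −1/1209600 · (2.25509e-09 − 0.00257202) = 2.12633e-09.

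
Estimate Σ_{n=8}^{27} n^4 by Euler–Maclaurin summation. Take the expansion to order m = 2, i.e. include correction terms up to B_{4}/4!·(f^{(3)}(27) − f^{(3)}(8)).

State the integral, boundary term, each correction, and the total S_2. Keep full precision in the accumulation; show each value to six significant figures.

S_2 ≈ 3.13739e+06

Integral: ∫_8^27 x^4 dx = 2.86323e+06.
Boundary: ½(f(8) + f(27)) = ½(4096.00 + 531441) = 267768.
Running total after boundary: 3.13100e+06.
Correction k=1: B_{2}/2! · (f^{(1)}(27) − f^{(1)}(8)) = 1/12 · (78732.0 − 2048.00) = 6390.33.
After k=1: 3.13739e+06.
Correction k=2: B_{4}/4! · (f^{(3)}(27) − f^{(3)}(8)) = −1/720 · (648.000 − 192.000) = -0.633333.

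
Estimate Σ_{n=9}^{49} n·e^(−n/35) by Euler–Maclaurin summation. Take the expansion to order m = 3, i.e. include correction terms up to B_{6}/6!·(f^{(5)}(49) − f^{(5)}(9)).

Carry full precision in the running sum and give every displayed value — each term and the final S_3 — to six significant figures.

Integral: ∫_9^49 x·e^(−x/35) dx = 465.822.
Boundary: ½(f(9) + f(49)) = ½(6.95932 + 12.0833) = 9.52129.
Integral + boundary = 475.343.
k=1: B_{2}/(2)! × [f^{(1)}(49) − f^{(1)}(9)] = 1/12 × (-0.0986388 − 0.574420) = -0.0560882.
Running total after k=1: 475.287.
k=2: B_{4}/(4)! × [f^{(3)}(49) − f^{(3)}(9)] = −1/720 × (0.000322086 − 0.00173138) = 1.95735e-06.
Running total after k=2: 475.287.
k=3: B_{6}/(6)! × [f^{(5)}(49) − f^{(5)}(9)] = 1/30240 × (5.91586e-07 − 2.44395e-06) = -6.12554e-11.

S_3 ≈ 475.287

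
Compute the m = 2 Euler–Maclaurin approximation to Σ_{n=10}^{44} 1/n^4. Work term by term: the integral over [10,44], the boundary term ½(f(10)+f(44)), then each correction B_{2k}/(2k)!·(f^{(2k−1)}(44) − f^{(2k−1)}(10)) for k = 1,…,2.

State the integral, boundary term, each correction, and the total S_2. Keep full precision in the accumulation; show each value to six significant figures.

Integral: ∫_10^44 1/x^4 dx = 0.000329420.
Boundary: ½(f(10) + f(44)) = ½(0.000100000 + 2.66802e-07) = 5.01334e-05.
Running total after boundary: 0.000379554.
k=1: B_{2}/(2)! × [f^{(1)}(44) − f^{(1)}(10)] = 1/12 × (-2.42547e-08 − (-4.00000e-05)) = 3.33131e-06.
After k=1: 0.000382885.
k=2: B_{4}/(4)! × [f^{(3)}(44) − f^{(3)}(10)] = −1/720 × (-3.75848e-10 − (-1.20000e-05)) = -1.66661e-08.

S_2 ≈ 0.000382868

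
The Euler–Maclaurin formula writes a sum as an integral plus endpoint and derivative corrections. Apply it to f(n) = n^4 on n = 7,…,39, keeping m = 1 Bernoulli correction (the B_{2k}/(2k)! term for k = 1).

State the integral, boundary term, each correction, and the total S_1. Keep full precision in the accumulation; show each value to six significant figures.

The integral term ∫_7^39 x^4 dx = 1.80415e+07.
½[f(7) + f(39)] = ½[2401.00 + 2.31344e+06] = 1.15792e+06.
So far: 1.91994e+07.
k=1: B_{2}/(2)! × [f^{(1)}(39) − f^{(1)}(7)] = 1/12 × (237276 − 1372.00) = 19658.7.

S_1 ≈ 1.92191e+07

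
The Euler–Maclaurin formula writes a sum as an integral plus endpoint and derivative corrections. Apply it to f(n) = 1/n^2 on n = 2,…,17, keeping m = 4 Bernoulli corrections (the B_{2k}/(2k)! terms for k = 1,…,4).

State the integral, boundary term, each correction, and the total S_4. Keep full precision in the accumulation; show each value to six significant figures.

∫_2^17 1/x^2 dx evaluates to 0.441176.
½[f(2) + f(17)] = ½[0.250000 + 0.00346021] = 0.126730.
So far: 0.567907.
k=1: B_{2}/(2)! × [f^{(1)}(17) − f^{(1)}(2)] = 1/12 × (-0.000407083 − (-0.250000)) = 0.0207994.
Partial sum through k=1: 0.588706.
k=2: B_{4}/(4)! × [f^{(3)}(17) − f^{(3)}(2)] = −1/720 × (-1.69031e-05 − (-0.750000)) = -0.00104164.
Partial sum through k=2: 0.587664.
k=3: B_{6}/(6)! × [f^{(5)}(17) − f^{(5)}(2)] = 1/30240 × (-1.75465e-06 − (-5.62500)) = 0.000186012.
Partial sum through k=3: 0.587850.
k=4: B_{8}/(8)! × [f^{(7)}(17) − f^{(7)}(2)] = −1/1209600 × (-3.40001e-07 − (-78.7500)) = -6.51042e-05.

S_4 ≈ 0.587785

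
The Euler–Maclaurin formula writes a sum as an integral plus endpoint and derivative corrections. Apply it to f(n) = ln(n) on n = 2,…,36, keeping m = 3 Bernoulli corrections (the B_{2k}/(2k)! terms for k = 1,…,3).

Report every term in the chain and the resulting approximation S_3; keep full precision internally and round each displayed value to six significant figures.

S_3 ≈ 95.7197

The integral term ∫_2^36 ln(x) dx = 93.6204.
½[f(2) + f(36)] = ½[0.693147 + 3.58352] = 2.13833.
Running total after boundary: 95.7587.
Order-1 term: 1/12 · (0.0277778 − 0.500000) = -0.0393519.
Partial sum through k=1: 95.7194.
Order-2 term: −1/720 · (4.28669e-05 − 0.250000) = 0.000347163.
Partial sum through k=2: 95.7197.
Order-3 term: 1/30240 · (3.96916e-07 − 0.750000) = -2.48016e-05.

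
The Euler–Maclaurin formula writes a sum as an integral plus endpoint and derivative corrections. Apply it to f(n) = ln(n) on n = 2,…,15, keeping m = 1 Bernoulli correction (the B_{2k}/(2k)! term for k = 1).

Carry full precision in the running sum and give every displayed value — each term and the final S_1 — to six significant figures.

∫_2^15 ln(x) dx evaluates to 26.2345.
½[f(2) + f(15)] = ½[0.693147 + 2.70805] = 1.70060.
So far: 27.9351.
Correction k=1: B_{2}/2! · (f^{(1)}(15) − f^{(1)}(2)) = 1/12 · (0.0666667 − 0.500000) = -0.0361111.

S_1 ≈ 27.8989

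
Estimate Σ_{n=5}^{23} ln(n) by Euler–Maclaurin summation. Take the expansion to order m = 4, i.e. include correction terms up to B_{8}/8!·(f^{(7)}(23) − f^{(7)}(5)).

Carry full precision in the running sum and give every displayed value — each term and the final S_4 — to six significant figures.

∫_5^23 ln(x) dx evaluates to 46.0692.
Boundary: ½(f(5) + f(23)) = ½(1.60944 + 3.13549) = 2.37247.
Running total after boundary: 48.4416.
Order-1 term: 1/12 · (0.0434783 − 0.200000) = -0.0130435.
Running total after k=1: 48.4286.
Order-2 term: −1/720 · (0.000164379 − 0.0160000) = 2.19939e-05.
Running total after k=2: 48.4286.
Order-3 term: 1/30240 · (3.72883e-06 − 0.00768000) = -2.53845e-07.
Running total after k=3: 48.4286.
Order-4 term: −1/1209600 · (2.11465e-07 − 0.00921600) = 7.61887e-09.

S_4 ≈ 48.4286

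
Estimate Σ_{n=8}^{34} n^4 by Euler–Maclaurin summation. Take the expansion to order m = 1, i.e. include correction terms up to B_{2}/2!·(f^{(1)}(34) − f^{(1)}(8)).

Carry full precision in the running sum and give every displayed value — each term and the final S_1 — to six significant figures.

S_1 ≈ 9.76368e+06

∫_8^34 x^4 dx evaluates to 9.08053e+06.
Endpoint term: (f(8) + f(34))/2 = (4096.00 + 1.33634e+06)/2 = 670216.
So far: 9.75075e+06.
Correction k=1: B_{2}/2! · (f^{(1)}(34) − f^{(1)}(8)) = 1/12 · (157216 − 2048.00) = 12930.7.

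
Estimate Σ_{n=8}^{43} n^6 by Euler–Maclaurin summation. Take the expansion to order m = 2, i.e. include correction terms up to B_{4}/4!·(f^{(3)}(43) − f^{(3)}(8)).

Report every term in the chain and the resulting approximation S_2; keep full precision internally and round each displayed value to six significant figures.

∫_8^43 x^6 dx evaluates to 3.88309e+10.
Boundary: ½(f(8) + f(43)) = ½(262144 + 6.32136e+09) = 3.16081e+09.
Integral + boundary = 4.19917e+10.
Order-1 term: 1/12 · (8.82051e+08 − 196608) = 7.34878e+07.
Running total after k=1: 4.20652e+10.
Order-2 term: −1/720 · (9.54084e+06 − 61440.0) = -13165.8.

S_2 ≈ 4.20652e+10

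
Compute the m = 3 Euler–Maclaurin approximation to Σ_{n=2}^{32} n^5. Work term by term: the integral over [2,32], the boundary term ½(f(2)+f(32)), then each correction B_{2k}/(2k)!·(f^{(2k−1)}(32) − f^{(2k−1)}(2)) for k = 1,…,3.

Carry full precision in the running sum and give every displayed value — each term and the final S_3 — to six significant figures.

S_3 ≈ 1.96171e+08

The integral term ∫_2^32 x^5 dx = 1.78957e+08.
½[f(2) + f(32)] = ½[32.0000 + 3.35544e+07] = 1.67772e+07.
Running total after boundary: 1.95734e+08.
Correction k=1: B_{2}/2! · (f^{(1)}(32) − f^{(1)}(2)) = 1/12 · (5.24288e+06 − 80.0000) = 436900.
Running total after k=1: 1.96171e+08.
Correction k=2: B_{4}/4! · (f^{(3)}(32) − f^{(3)}(2)) = −1/720 · (61440.0 − 240.000) = -85.0000.
Running total after k=2: 1.96171e+08.
Correction k=3: B_{6}/6! · (f^{(5)}(32) − f^{(5)}(2)) = 1/30240 · (120.000 − 120.000) = 0.00000.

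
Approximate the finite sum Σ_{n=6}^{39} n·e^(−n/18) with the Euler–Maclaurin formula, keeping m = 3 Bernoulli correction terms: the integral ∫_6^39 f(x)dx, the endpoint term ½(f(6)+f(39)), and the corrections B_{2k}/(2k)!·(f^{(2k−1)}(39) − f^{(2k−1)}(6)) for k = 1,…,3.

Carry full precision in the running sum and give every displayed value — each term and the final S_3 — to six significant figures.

Integral: ∫_6^39 x·e^(−x/18) dx = 192.004.
½[f(6) + f(39)] = ½[4.29919 + 4.46779] = 4.38349.
Integral + boundary = 196.388.
Correction k=1: B_{2}/2! · (f^{(1)}(39) − f^{(1)}(6)) = 1/12 · (-0.133652 − 0.477688) = -0.0509450.
After k=1: 196.337.
Correction k=2: B_{4}/4! · (f^{(3)}(39) − f^{(3)}(6)) = −1/720 · (0.000294647 − 0.00589738) = 7.78157e-06.
After k=2: 196.337.
Correction k=3: B_{6}/6! · (f^{(5)}(39) − f^{(5)}(6)) = 1/30240 · (3.09198e-06 − 3.18531e-05) = -9.51096e-10.

S_3 ≈ 196.337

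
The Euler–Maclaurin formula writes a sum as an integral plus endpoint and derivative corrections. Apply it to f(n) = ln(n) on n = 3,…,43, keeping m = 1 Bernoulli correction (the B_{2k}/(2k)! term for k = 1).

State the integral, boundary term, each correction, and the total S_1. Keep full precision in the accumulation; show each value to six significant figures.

S_1 ≈ 120.840

∫_3^43 ln(x) dx evaluates to 118.436.
½[f(3) + f(43)] = ½[1.09861 + 3.76120] = 2.42991.
Running total after boundary: 120.866.
Order-1 term: 1/12 · (0.0232558 − 0.333333) = -0.0258398.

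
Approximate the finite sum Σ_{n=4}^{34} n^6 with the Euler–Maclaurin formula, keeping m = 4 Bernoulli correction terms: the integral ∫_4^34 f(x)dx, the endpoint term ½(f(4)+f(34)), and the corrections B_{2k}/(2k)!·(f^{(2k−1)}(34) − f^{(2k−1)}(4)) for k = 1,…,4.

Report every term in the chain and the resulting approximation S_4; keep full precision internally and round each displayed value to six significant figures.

The integral term ∫_4^34 x^6 dx = 7.50333e+09.
Boundary: ½(f(4) + f(34)) = ½(4096.00 + 1.54480e+09) = 7.72404e+08.
Running total after boundary: 8.27574e+09.
Correction k=1: B_{2}/2! · (f^{(1)}(34) − f^{(1)}(4)) = 1/12 · (2.72613e+08 − 6144.00) = 2.27172e+07.
Partial sum through k=1: 8.29845e+09.
Correction k=2: B_{4}/4! · (f^{(3)}(34) − f^{(3)}(4)) = −1/720 · (4.71648e+06 − 7680.00) = -6540.00.
Partial sum through k=2: 8.29845e+09.
Correction k=3: B_{6}/6! · (f^{(5)}(34) − f^{(5)}(4)) = 1/30240 · (24480.0 − 2880.00) = 0.714286.
Partial sum through k=3: 8.29845e+09.
Correction k=4: B_{8}/8! · (f^{(7)}(34) − f^{(7)}(4)) = −1/1209600 · (0.00000 − 0.00000) = 0.00000.

S_4 ≈ 8.29845e+09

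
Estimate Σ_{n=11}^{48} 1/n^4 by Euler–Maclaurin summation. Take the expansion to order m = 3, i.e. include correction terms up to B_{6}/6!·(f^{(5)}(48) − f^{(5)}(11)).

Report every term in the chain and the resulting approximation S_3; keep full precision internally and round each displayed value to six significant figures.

∫_11^48 1/x^4 dx evaluates to 0.000247424.
Boundary: ½(f(11) + f(48)) = ½(6.83013e-05 + 1.88380e-07) = 3.42449e-05.
Running total after boundary: 0.000281669.
Order-1 term: 1/12 · (-1.56983e-08 − (-2.48369e-05)) = 2.06843e-06.
Partial sum through k=1: 0.000283737.
Order-2 term: −1/720 · (-2.04406e-10 − (-6.15790e-06)) = -8.55235e-09.
Partial sum through k=2: 0.000283729.
Order-3 term: 1/30240 · (-4.96819e-12 − (-2.84994e-06)) = 9.42438e-11.

S_3 ≈ 0.000283729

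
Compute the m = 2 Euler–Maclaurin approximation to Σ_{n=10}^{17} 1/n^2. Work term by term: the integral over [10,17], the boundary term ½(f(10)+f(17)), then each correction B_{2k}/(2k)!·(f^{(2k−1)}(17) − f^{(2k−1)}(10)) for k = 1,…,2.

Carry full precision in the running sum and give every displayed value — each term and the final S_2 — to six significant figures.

S_2 ≈ 0.0480390

Integral: ∫_10^17 1/x^2 dx = 0.0411765.
½[f(10) + f(17)] = ½[0.0100000 + 0.00346021] = 0.00673010.
Running total after boundary: 0.0479066.
Order-1 term: 1/12 · (-0.000407083 − (-0.00200000)) = 0.000132743.
Running total after k=1: 0.0480393.
Order-2 term: −1/720 · (-1.69031e-05 − (-0.000240000)) = -3.09857e-07.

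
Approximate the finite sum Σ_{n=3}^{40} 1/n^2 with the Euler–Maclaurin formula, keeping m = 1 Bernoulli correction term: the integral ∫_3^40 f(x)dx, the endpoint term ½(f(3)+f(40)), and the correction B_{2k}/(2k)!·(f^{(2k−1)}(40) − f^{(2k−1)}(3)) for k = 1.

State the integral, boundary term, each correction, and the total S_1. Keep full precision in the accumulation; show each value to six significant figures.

∫_3^40 1/x^2 dx evaluates to 0.308333.
Boundary: ½(f(3) + f(40)) = ½(0.111111 + 0.000625000) = 0.0558681.
So far: 0.364201.
Order-1 term: 1/12 · (-3.12500e-05 − (-0.0740741)) = 0.00617024.

S_1 ≈ 0.370372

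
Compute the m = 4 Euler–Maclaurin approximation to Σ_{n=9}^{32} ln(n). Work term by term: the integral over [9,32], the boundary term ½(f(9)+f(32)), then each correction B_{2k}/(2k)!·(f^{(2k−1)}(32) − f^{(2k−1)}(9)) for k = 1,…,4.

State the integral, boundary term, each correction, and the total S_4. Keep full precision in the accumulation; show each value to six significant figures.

S_4 ≈ 70.9534

The integral term ∫_9^32 ln(x) dx = 68.1285.
Boundary: ½(f(9) + f(32)) = ½(2.19722 + 3.46574) = 2.83148.
Integral + boundary = 70.9600.
Order-1 term: 1/12 · (0.0312500 − 0.111111) = -0.00665509.
Partial sum through k=1: 70.9534.
Order-2 term: −1/720 · (6.10352e-05 − 0.00274348) = 3.72562e-06.
Partial sum through k=2: 70.9534.
Order-3 term: 1/30240 · (7.15256e-07 − 0.000406442) = -1.34169e-08.
Partial sum through k=3: 70.9534.
Order-4 term: −1/1209600 · (2.09548e-08 − 0.000150534) = 1.24432e-10.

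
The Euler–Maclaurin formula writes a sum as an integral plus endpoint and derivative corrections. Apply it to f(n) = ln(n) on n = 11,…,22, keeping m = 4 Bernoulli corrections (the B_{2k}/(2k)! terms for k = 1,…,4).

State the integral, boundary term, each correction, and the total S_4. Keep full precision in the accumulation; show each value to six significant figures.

Integral: ∫_11^22 ln(x) dx = 30.6261.
½[f(11) + f(22)] = ½[2.39790 + 3.09104] = 2.74447.
So far: 33.3706.
Order-1 term: 1/12 · (0.0454545 − 0.0909091) = -0.00378788.
Running total after k=1: 33.3668.
Order-2 term: −1/720 · (0.000187829 − 0.00150263) = 1.82611e-06.
Running total after k=2: 33.3668.
Order-3 term: 1/30240 · (4.65691e-06 − 0.000149021) = -4.77395e-09.
Running total after k=3: 33.3668.
Order-4 term: −1/1209600 · (2.88651e-07 − 3.69474e-05) = 3.03065e-11.

S_4 ≈ 33.3668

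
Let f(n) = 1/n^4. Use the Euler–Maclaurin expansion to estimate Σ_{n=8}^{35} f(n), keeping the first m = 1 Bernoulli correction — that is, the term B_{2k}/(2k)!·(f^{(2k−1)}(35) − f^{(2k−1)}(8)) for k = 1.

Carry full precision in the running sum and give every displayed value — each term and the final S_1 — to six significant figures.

S_1 ≈ 0.000775837

∫_8^35 1/x^4 dx evaluates to 0.000643267.
½[f(8) + f(35)] = ½[0.000244141 + 6.66389e-07] = 0.000122404.
Integral + boundary = 0.000765671.
Correction k=1: B_{2}/2! · (f^{(1)}(35) − f^{(1)}(8)) = 1/12 · (-7.61587e-08 − (-0.000122070)) = 1.01662e-05.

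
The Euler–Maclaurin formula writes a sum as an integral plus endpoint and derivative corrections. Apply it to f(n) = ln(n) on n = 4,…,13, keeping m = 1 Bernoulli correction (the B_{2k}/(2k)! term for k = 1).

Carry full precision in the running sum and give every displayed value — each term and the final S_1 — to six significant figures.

S_1 ≈ 20.7604

∫_4^13 ln(x) dx evaluates to 18.7992.
Boundary: ½(f(4) + f(13)) = ½(1.38629 + 2.56495) = 1.97562.
Running total after boundary: 20.7748.
Order-1 term: 1/12 · (0.0769231 − 0.250000) = -0.0144231.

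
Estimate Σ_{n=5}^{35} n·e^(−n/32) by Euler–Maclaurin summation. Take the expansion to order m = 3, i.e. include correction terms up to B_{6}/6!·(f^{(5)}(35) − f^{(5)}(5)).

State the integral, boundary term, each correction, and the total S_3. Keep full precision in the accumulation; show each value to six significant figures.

∫_5^35 x·e^(−x/32) dx evaluates to 294.579.
Boundary: ½(f(5) + f(35)) = ½(4.27673 + 11.7235) = 8.00013.
Integral + boundary = 302.579.
Order-1 term: 1/12 · (-0.0314023 − 0.721698) = -0.0627583.
After k=1: 302.516.
Order-2 term: −1/720 · (0.000623549 − 0.00237538) = 2.43310e-06.
After k=2: 302.516.
Order-3 term: 1/30240 · (1.24782e-06 − 3.95115e-06) = -8.93959e-11.

S_3 ≈ 302.516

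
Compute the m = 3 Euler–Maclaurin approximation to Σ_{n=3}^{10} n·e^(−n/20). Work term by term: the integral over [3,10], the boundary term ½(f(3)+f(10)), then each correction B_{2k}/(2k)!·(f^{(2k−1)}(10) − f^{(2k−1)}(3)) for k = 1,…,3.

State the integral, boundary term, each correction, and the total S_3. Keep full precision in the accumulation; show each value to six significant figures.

S_3 ≈ 36.2953

Integral: ∫_3^10 x·e^(−x/20) dx = 32.0073.
½[f(3) + f(10)] = ½[2.58212 + 6.06531] = 4.32372.
So far: 36.3310.
k=1: B_{2}/(2)! × [f^{(1)}(10) − f^{(1)}(3)] = 1/12 × (0.303265 − 0.731602) = -0.0356947.
Partial sum through k=1: 36.2953.
k=2: B_{4}/(4)! × [f^{(3)}(10) − f^{(3)}(3)] = −1/720 × (0.00379082 − 0.00613254) = 3.25240e-06.
Partial sum through k=2: 36.2953.
k=3: B_{6}/(6)! × [f^{(5)}(10) − f^{(5)}(3)] = 1/30240 × (1.70587e-05 − 2.60902e-05) = -2.98662e-10.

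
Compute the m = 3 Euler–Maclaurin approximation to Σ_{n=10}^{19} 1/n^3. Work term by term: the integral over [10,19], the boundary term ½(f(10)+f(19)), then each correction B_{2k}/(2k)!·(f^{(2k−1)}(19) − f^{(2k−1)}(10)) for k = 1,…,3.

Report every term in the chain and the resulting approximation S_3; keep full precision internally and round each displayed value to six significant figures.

S_3 ≈ 0.00421086

The integral term ∫_10^19 1/x^3 dx = 0.00361496.
½[f(10) + f(19)] = ½[0.00100000 + 0.000145794] = 0.000572897.
Integral + boundary = 0.00418786.
Correction k=1: B_{2}/2! · (f^{(1)}(19) − f^{(1)}(10)) = 1/12 · (-2.30201e-05 − (-0.000300000)) = 2.30817e-05.
After k=1: 0.00421094.
Correction k=2: B_{4}/4! · (f^{(3)}(19) − f^{(3)}(10)) = −1/720 · (-1.27535e-06 − (-6.00000e-05)) = -8.15620e-08.
After k=2: 0.00421086.
Correction k=3: B_{6}/6! · (f^{(5)}(19) − f^{(5)}(10)) = 1/30240 · (-1.48379e-07 − (-2.52000e-05)) = 8.28427e-10.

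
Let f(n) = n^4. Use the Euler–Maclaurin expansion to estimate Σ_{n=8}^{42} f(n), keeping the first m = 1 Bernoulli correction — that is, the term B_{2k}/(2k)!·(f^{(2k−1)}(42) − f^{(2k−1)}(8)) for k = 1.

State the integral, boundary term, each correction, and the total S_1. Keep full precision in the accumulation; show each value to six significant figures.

∫_8^42 x^4 dx evaluates to 2.61317e+07.
½[f(8) + f(42)] = ½[4096.00 + 3.11170e+06] = 1.55790e+06.
So far: 2.76896e+07.
k=1: B_{2}/(2)! × [f^{(1)}(42) − f^{(1)}(8)] = 1/12 × (296352 − 2048.00) = 24525.3.

S_1 ≈ 2.77141e+07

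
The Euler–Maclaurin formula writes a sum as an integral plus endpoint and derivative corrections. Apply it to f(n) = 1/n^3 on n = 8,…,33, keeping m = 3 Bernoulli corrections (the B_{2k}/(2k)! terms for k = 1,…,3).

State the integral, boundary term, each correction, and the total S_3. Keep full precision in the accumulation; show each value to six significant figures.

∫_8^33 1/x^3 dx evaluates to 0.00735336.
Endpoint term: (f(8) + f(33))/2 = (0.00195312 + 2.78265e-05)/2 = 0.000990476.
Running total after boundary: 0.00834384.
Order-1 term: 1/12 · (-2.52968e-06 − (-0.000732422)) = 6.08243e-05.
After k=1: 0.00840466.
Order-2 term: −1/720 · (-4.64588e-08 − (-0.000228882)) = -3.17827e-07.
After k=2: 0.00840435.
Order-3 term: 1/30240 · (-1.79180e-09 − (-0.000150204)) = 4.96699e-09.

S_3 ≈ 0.00840435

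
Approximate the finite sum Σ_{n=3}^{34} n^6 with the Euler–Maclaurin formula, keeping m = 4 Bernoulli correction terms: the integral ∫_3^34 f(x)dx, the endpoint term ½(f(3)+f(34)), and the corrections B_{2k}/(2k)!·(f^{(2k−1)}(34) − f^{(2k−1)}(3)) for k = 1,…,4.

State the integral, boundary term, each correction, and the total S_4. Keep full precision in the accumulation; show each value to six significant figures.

The integral term ∫_3^34 x^6 dx = 7.50334e+09.
½[f(3) + f(34)] = ½[729.000 + 1.54480e+09] = 7.72403e+08.
So far: 8.27574e+09.
Order-1 term: 1/12 · (2.72613e+08 − 1458.00) = 2.27176e+07.
Running total after k=1: 8.29846e+09.
Order-2 term: −1/720 · (4.71648e+06 − 3240.00) = -6546.17.
Running total after k=2: 8.29845e+09.
Order-3 term: 1/30240 · (24480.0 − 2160.00) = 0.738095.
Running total after k=3: 8.29845e+09.
Order-4 term: −1/1209600 · (0.00000 − 0.00000) = 0.00000.

S_4 ≈ 8.29845e+09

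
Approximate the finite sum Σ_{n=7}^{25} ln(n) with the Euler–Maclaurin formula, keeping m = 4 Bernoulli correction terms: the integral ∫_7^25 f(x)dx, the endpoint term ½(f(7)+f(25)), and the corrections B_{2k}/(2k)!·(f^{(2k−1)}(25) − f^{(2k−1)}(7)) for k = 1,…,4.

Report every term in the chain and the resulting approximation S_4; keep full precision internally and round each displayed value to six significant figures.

S_4 ≈ 51.4244

∫_7^25 ln(x) dx evaluates to 48.8505.
½[f(7) + f(25)] = ½[1.94591 + 3.21888] = 2.58239.
Running total after boundary: 51.4329.
k=1: B_{2}/(2)! × [f^{(1)}(25) − f^{(1)}(7)] = 1/12 × (0.0400000 − 0.142857) = -0.00857143.
Running total after k=1: 51.4243.
k=2: B_{4}/(4)! × [f^{(3)}(25) − f^{(3)}(7)] = −1/720 × (0.000128000 − 0.00583090) = 7.92070e-06.
Running total after k=2: 51.4244.
k=3: B_{6}/(6)! × [f^{(5)}(25) − f^{(5)}(7)] = 1/30240 × (2.45760e-06 − 0.00142798) = -4.71402e-08.
Running total after k=3: 51.4244.
k=4: B_{8}/(8)! × [f^{(7)}(25) − f^{(7)}(7)] = −1/1209600 × (1.17965e-07 − 0.000874271) = 7.22680e-10.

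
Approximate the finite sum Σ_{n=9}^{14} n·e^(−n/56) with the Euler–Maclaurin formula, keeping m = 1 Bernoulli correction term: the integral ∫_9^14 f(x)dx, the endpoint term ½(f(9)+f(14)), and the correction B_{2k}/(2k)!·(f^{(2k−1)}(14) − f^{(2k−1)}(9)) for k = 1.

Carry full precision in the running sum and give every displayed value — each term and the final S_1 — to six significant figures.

S_1 ≈ 55.9622

Integral: ∫_9^14 x·e^(−x/56) dx = 46.6895.
½[f(9) + f(14)] = ½[7.66382 + 10.9032] = 9.28351.
Integral + boundary = 55.9731.
Correction k=1: B_{2}/2! · (f^{(1)}(14) − f^{(1)}(9)) = 1/12 · (0.584101 − 0.714681) = -0.0108817.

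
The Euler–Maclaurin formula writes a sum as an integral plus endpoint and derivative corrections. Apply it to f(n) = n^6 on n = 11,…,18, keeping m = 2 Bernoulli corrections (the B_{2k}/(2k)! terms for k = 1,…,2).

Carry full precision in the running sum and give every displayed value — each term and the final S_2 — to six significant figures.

∫_11^18 x^6 dx evaluates to 8.46761e+07.
½[f(11) + f(18)] = ½[1.77156e+06 + 3.40122e+07] = 1.78919e+07.
Integral + boundary = 1.02568e+08.
Correction k=1: B_{2}/2! · (f^{(1)}(18) − f^{(1)}(11)) = 1/12 · (1.13374e+07 − 966306) = 864258.
Running total after k=1: 1.03432e+08.
Correction k=2: B_{4}/4! · (f^{(3)}(18) − f^{(3)}(11)) = −1/720 · (699840 − 159720) = -750.167.

S_2 ≈ 1.03432e+08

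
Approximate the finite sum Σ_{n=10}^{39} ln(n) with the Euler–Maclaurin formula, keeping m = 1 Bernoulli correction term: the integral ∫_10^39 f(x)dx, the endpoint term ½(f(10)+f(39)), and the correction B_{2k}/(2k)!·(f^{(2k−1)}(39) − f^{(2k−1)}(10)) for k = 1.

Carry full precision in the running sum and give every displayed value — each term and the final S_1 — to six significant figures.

S_1 ≈ 93.8299

The integral term ∫_10^39 ln(x) dx = 90.8531.
½[f(10) + f(39)] = ½[2.30259 + 3.66356] = 2.98307.
Integral + boundary = 93.8361.
Order-1 term: 1/12 · (0.0256410 − 0.100000) = -0.00619658.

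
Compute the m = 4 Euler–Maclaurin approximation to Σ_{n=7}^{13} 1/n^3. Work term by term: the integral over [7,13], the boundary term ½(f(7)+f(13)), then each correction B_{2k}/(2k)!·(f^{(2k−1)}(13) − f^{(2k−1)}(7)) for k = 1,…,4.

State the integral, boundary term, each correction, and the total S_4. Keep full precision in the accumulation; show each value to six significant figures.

The integral term ∫_7^13 1/x^3 dx = 0.00724550.
½[f(7) + f(13)] = ½[0.00291545 + 0.000455166] = 0.00168531.
Integral + boundary = 0.00893081.
k=1: B_{2}/(2)! × [f^{(1)}(13) − f^{(1)}(7)] = 1/12 × (-0.000105038 − (-0.00124948)) = 9.53701e-05.
Running total after k=1: 0.00902618.
k=2: B_{4}/(4)! × [f^{(3)}(13) − f^{(3)}(7)] = −1/720 × (-1.24306e-05 − (-0.000509992)) = -6.91057e-07.
Running total after k=2: 0.00902549.
k=3: B_{6}/(6)! × [f^{(5)}(13) − f^{(5)}(7)] = 1/30240 × (-3.08925e-06 − (-0.000437136)) = 1.43534e-08.
Running total after k=3: 0.00902550.
k=4: B_{8}/(8)! × [f^{(7)}(13) − f^{(7)}(7)] = −1/1209600 × (-1.31613e-06 − (-0.000642322)) = -5.29932e-10.

S_4 ≈ 0.00902550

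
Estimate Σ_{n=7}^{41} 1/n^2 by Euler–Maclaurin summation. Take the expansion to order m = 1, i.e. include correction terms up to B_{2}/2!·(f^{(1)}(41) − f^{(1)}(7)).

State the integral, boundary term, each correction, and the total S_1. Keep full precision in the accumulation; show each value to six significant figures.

Integral: ∫_7^41 1/x^2 dx = 0.118467.
Boundary: ½(f(7) + f(41)) = ½(0.0204082 + 0.000594884) = 0.0105015.
Integral + boundary = 0.128968.
Order-1 term: 1/12 · (-2.90187e-05 − (-0.00583090)) = 0.000483490.

S_1 ≈ 0.129452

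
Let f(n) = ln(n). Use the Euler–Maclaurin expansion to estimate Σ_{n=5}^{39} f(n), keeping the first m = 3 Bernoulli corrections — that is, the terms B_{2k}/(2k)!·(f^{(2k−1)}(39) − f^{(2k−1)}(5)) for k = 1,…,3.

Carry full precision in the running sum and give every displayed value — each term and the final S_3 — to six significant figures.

Integral: ∫_5^39 ln(x) dx = 100.832.
Endpoint term: (f(5) + f(39))/2 = (1.60944 + 3.66356)/2 = 2.63650.
So far: 103.468.
Correction k=1: B_{2}/2! · (f^{(1)}(39) − f^{(1)}(5)) = 1/12 · (0.0256410 − 0.200000) = -0.0145299.
Partial sum through k=1: 103.454.
Correction k=2: B_{4}/4! · (f^{(3)}(39) − f^{(3)}(5)) = −1/720 · (3.37160e-05 − 0.0160000) = 2.21754e-05.
Partial sum through k=2: 103.454.
Correction k=3: B_{6}/6! · (f^{(5)}(39) − f^{(5)}(5)) = 1/30240 · (2.66004e-07 − 0.00768000) = -2.53959e-07.

S_3 ≈ 103.454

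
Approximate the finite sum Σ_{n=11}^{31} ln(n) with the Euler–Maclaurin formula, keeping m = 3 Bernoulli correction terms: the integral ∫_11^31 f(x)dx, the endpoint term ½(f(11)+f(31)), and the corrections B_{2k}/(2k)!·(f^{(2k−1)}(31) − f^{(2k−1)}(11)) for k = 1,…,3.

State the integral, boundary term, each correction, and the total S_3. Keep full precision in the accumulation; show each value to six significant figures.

Integral: ∫_11^31 ln(x) dx = 60.0768.
Boundary: ½(f(11) + f(31)) = ½(2.39790 + 3.43399) = 2.91594.
Running total after boundary: 62.9927.
k=1: B_{2}/(2)! × [f^{(1)}(31) − f^{(1)}(11)] = 1/12 × (0.0322581 − 0.0909091) = -0.00488759.
After k=1: 62.9878.
k=2: B_{4}/(4)! × [f^{(3)}(31) − f^{(3)}(11)] = −1/720 × (6.71344e-05 − 0.00150263) = 1.99374e-06.
After k=2: 62.9878.
k=3: B_{6}/(6)! × [f^{(5)}(31) − f^{(5)}(11)] = 1/30240 × (8.38306e-07 − 0.000149021) = -4.90023e-09.

S_3 ≈ 62.9878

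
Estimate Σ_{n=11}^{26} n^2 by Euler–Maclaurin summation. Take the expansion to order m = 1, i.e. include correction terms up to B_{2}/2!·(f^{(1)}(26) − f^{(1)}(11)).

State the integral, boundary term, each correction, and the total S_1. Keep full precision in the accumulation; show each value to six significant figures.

Integral: ∫_11^26 x^2 dx = 5415.00.
Boundary: ½(f(11) + f(26)) = ½(121.000 + 676.000) = 398.500.
Integral + boundary = 5813.50.
Correction k=1: B_{2}/2! · (f^{(1)}(26) − f^{(1)}(11)) = 1/12 · (52.0000 − 22.0000) = 2.50000.

S_1 ≈ 5816.00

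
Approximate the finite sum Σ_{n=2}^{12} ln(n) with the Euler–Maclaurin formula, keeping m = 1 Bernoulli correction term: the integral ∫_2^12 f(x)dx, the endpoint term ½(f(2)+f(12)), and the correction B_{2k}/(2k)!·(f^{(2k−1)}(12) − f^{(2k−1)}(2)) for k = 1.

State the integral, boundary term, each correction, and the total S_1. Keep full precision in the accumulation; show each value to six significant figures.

S_1 ≈ 19.9869

∫_2^12 ln(x) dx evaluates to 18.4326.
Endpoint term: (f(2) + f(12))/2 = (0.693147 + 2.48491)/2 = 1.58903.
Running total after boundary: 20.0216.
Order-1 term: 1/12 · (0.0833333 − 0.500000) = -0.0347222.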